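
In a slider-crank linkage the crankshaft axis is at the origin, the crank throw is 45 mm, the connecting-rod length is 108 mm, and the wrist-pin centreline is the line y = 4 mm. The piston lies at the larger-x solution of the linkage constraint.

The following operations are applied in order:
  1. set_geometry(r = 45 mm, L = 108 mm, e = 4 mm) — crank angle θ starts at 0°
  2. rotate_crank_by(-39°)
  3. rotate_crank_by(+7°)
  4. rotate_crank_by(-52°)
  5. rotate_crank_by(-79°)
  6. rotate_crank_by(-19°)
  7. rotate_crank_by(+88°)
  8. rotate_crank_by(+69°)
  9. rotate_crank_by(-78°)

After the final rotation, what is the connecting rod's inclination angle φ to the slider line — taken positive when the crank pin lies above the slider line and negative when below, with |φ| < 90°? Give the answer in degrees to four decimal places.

set_geometry: r = 45 mm, L = 108 mm, e = 4 mm; θ ← 0°
rotate_crank_by(-39°): θ ← 0° -39° = -39°
rotate_crank_by(+7°): θ ← -39° +7° = -32°
rotate_crank_by(-52°): θ ← -32° -52° = -84°
rotate_crank_by(-79°): θ ← -84° -79° = -163°
rotate_crank_by(-19°): θ ← -163° -19° = -182°
rotate_crank_by(+88°): θ ← -182° +88° = -94°
rotate_crank_by(+69°): θ ← -94° +69° = -25°
rotate_crank_by(-78°): θ ← -25° -78° = -103°
crank pin P = (r cos θ, r sin θ) = (-10.122797, -43.846653)
h = r sin θ − e = -43.846653 − 4 = -47.846653
sin φ = h / L = -47.846653 / 108 = -0.44302456
φ = arcsin(-0.44302456) = -26.297020°

-26.2970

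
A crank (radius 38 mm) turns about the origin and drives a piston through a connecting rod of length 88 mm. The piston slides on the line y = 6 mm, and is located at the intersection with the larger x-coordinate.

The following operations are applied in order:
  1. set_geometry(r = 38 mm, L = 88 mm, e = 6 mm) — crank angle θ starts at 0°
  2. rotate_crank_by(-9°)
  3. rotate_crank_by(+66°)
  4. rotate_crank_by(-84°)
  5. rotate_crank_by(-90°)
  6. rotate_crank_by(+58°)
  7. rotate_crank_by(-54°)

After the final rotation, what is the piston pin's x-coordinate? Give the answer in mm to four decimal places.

set_geometry: r = 38 mm, L = 88 mm, e = 6 mm; θ ← 0°
rotate_crank_by(-9°): θ ← 0° -9° = -9°
rotate_crank_by(+66°): θ ← -9° +66° = 57°
rotate_crank_by(-84°): θ ← 57° -84° = -27°
rotate_crank_by(-90°): θ ← -27° -90° = -117°
rotate_crank_by(+58°): θ ← -117° +58° = -59°
rotate_crank_by(-54°): θ ← -59° -54° = -113°
crank pin P = (r cos θ, r sin θ) = (-14.847783, -34.979184)
h = r sin θ − e = -34.979184 − 6 = -40.979184
x = r cos θ + √(L² − h²) = -14.847783 + √(7744.0 − 1679.2936) = -14.847783 + 77.876225 = 63.028442

63.0284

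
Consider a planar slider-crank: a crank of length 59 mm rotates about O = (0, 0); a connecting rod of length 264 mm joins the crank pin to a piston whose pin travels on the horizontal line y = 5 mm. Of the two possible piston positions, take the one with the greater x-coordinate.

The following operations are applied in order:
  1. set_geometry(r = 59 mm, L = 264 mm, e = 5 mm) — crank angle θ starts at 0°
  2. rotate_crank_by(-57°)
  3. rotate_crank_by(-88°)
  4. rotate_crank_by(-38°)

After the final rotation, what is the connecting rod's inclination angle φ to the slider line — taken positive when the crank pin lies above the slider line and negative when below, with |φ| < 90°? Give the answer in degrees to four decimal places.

set_geometry: r = 59 mm, L = 264 mm, e = 5 mm; θ ← 0°
rotate_crank_by(-57°): θ ← 0° -57° = -57°
rotate_crank_by(-88°): θ ← -57° -88° = -145°
rotate_crank_by(-38°): θ ← -145° -38° = -183°
crank pin P = (r cos θ, r sin θ) = (-58.919143, 3.087821)
h = r sin θ − e = 3.087821 − 5 = -1.912179
sin φ = h / L = -1.912179 / 264 = -0.00724310
φ = arcsin(-0.00724310) = -0.415003°

-0.4150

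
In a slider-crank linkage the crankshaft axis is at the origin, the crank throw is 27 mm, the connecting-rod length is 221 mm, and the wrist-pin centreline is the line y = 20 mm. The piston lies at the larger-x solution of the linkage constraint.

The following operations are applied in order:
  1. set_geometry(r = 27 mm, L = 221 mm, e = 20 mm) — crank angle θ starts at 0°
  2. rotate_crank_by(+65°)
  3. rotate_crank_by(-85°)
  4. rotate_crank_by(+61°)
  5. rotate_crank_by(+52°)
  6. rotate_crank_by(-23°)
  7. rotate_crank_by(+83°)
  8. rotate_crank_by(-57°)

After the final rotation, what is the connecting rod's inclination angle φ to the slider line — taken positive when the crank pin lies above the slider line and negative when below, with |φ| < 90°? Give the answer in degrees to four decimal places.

set_geometry: r = 27 mm, L = 221 mm, e = 20 mm; θ ← 0°
rotate_crank_by(+65°): θ ← 0° +65° = 65°
rotate_crank_by(-85°): θ ← 65° -85° = -20°
rotate_crank_by(+61°): θ ← -20° +61° = 41°
rotate_crank_by(+52°): θ ← 41° +52° = 93°
rotate_crank_by(-23°): θ ← 93° -23° = 70°
rotate_crank_by(+83°): θ ← 70° +83° = 153°
rotate_crank_by(-57°): θ ← 153° -57° = 96°
crank pin P = (r cos θ, r sin θ) = (-2.822269, 26.852091)
h = r sin θ − e = 26.852091 − 20 = 6.852091
sin φ = h / L = 6.852091 / 221 = 0.03100494
φ = arcsin(0.03100494) = 1.776737°

1.7767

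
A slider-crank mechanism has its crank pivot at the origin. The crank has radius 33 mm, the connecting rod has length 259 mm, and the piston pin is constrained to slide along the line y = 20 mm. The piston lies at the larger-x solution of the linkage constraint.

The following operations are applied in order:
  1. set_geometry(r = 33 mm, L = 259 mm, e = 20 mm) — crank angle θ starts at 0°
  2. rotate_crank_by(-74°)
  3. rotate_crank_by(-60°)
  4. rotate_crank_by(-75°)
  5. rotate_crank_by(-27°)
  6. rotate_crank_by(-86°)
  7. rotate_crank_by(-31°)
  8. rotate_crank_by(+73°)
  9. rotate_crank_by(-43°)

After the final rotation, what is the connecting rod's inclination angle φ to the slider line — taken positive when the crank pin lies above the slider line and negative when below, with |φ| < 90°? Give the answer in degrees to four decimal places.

set_geometry: r = 33 mm, L = 259 mm, e = 20 mm; θ ← 0°
rotate_crank_by(-74°): θ ← 0° -74° = -74°
rotate_crank_by(-60°): θ ← -74° -60° = -134°
rotate_crank_by(-75°): θ ← -134° -75° = -209°
rotate_crank_by(-27°): θ ← -209° -27° = -236°
rotate_crank_by(-86°): θ ← -236° -86° = -322°
rotate_crank_by(-31°): θ ← -322° -31° = -353°
rotate_crank_by(+73°): θ ← -353° +73° = -280°
rotate_crank_by(-43°): θ ← -280° -43° = -323°
crank pin P = (r cos θ, r sin θ) = (26.354972, 19.859896)
h = r sin θ − e = 19.859896 − 20 = -0.140104
sin φ = h / L = -0.140104 / 259 = -0.00054094
φ = arcsin(-0.00054094) = -0.030994°

-0.0310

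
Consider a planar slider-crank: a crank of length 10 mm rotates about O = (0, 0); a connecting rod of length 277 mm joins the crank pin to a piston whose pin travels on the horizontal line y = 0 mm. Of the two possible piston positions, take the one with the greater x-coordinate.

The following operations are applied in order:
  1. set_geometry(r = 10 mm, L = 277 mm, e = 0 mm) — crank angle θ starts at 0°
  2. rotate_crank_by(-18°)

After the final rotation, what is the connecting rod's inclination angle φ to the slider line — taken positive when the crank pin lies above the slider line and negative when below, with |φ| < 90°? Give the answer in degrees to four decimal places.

set_geometry: r = 10 mm, L = 277 mm, e = 0 mm; θ ← 0°
rotate_crank_by(-18°): θ ← 0° -18° = -18°
crank pin P = (r cos θ, r sin θ) = (9.510565, -3.090170)
h = r sin θ − e = -3.090170 − 0 = -3.090170
sin φ = h / L = -3.090170 / 277 = -0.01115585
φ = arcsin(-0.01115585) = -0.639196°

-0.6392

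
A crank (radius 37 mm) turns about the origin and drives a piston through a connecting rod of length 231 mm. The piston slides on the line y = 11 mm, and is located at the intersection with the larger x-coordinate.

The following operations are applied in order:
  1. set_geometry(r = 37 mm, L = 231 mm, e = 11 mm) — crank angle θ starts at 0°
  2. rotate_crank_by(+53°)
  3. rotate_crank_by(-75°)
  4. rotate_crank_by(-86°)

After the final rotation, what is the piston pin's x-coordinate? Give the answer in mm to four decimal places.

214.9014

set_geometry: r = 37 mm, L = 231 mm, e = 11 mm; θ ← 0°
rotate_crank_by(+53°): θ ← 0° +53° = 53°
rotate_crank_by(-75°): θ ← 53° -75° = -22°
rotate_crank_by(-86°): θ ← -22° -86° = -108°
crank pin P = (r cos θ, r sin θ) = (-11.433629, -35.189091)
h = r sin θ − e = -35.189091 − 11 = -46.189091
x = r cos θ + √(L² − h²) = -11.433629 + √(53361.0 − 2133.4321) = -11.433629 + 226.335079 = 214.901450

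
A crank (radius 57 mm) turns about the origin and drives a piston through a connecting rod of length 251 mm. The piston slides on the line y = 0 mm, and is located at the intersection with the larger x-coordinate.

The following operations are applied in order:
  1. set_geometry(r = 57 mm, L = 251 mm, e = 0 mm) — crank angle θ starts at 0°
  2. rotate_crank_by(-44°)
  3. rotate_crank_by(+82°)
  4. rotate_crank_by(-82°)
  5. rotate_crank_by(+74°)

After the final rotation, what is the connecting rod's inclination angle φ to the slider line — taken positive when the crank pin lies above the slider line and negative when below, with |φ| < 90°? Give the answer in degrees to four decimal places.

6.5198

set_geometry: r = 57 mm, L = 251 mm, e = 0 mm; θ ← 0°
rotate_crank_by(-44°): θ ← 0° -44° = -44°
rotate_crank_by(+82°): θ ← -44° +82° = 38°
rotate_crank_by(-82°): θ ← 38° -82° = -44°
rotate_crank_by(+74°): θ ← -44° +74° = 30°
crank pin P = (r cos θ, r sin θ) = (49.363448, 28.500000)
h = r sin θ − e = 28.500000 − 0 = 28.500000
sin φ = h / L = 28.500000 / 251 = 0.11354582
φ = arcsin(0.11354582) = 6.519757°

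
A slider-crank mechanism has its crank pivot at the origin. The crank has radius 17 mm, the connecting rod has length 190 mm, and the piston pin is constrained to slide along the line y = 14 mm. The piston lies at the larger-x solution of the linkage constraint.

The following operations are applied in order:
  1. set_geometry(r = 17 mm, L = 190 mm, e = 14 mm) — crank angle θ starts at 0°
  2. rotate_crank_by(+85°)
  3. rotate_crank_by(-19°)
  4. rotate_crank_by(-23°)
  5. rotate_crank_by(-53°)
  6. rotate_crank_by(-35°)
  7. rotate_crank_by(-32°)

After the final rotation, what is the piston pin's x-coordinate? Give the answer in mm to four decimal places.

set_geometry: r = 17 mm, L = 190 mm, e = 14 mm; θ ← 0°
rotate_crank_by(+85°): θ ← 0° +85° = 85°
rotate_crank_by(-19°): θ ← 85° -19° = 66°
rotate_crank_by(-23°): θ ← 66° -23° = 43°
rotate_crank_by(-53°): θ ← 43° -53° = -10°
rotate_crank_by(-35°): θ ← -10° -35° = -45°
rotate_crank_by(-32°): θ ← -45° -32° = -77°
crank pin P = (r cos θ, r sin θ) = (3.824168, -16.564291)
h = r sin θ − e = -16.564291 − 14 = -30.564291
x = r cos θ + √(L² − h²) = 3.824168 + √(36100.0 − 934.1759) = 3.824168 + 187.525529 = 191.349697

191.3497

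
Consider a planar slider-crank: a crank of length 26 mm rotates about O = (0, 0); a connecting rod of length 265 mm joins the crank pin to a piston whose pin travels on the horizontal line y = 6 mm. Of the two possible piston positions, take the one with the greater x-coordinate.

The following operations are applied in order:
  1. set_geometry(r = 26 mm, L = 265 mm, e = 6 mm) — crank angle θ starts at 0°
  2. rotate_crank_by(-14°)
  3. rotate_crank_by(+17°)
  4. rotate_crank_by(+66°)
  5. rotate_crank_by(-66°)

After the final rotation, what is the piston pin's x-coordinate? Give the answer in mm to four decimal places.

set_geometry: r = 26 mm, L = 265 mm, e = 6 mm; θ ← 0°
rotate_crank_by(-14°): θ ← 0° -14° = -14°
rotate_crank_by(+17°): θ ← -14° +17° = 3°
rotate_crank_by(+66°): θ ← 3° +66° = 69°
rotate_crank_by(-66°): θ ← 69° -66° = 3°
crank pin P = (r cos θ, r sin θ) = (25.964368, 1.360735)
h = r sin θ − e = 1.360735 − 6 = -4.639265
x = r cos θ + √(L² − h²) = 25.964368 + √(70225.0 − 21.5228) = 25.964368 + 264.959388 = 290.923756

290.9238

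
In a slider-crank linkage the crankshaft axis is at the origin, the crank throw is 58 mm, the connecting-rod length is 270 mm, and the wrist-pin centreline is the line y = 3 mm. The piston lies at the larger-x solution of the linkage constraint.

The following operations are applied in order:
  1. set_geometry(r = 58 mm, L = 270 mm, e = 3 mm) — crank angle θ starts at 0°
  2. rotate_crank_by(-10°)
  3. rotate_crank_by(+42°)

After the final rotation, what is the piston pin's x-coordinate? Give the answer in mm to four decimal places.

set_geometry: r = 58 mm, L = 270 mm, e = 3 mm; θ ← 0°
rotate_crank_by(-10°): θ ← 0° -10° = -10°
rotate_crank_by(+42°): θ ← -10° +42° = 32°
crank pin P = (r cos θ, r sin θ) = (49.186790, 30.735317)
h = r sin θ − e = 30.735317 − 3 = 27.735317
x = r cos θ + √(L² − h²) = 49.186790 + √(72900.0 − 769.2478) = 49.186790 + 268.571689 = 317.758479

317.7585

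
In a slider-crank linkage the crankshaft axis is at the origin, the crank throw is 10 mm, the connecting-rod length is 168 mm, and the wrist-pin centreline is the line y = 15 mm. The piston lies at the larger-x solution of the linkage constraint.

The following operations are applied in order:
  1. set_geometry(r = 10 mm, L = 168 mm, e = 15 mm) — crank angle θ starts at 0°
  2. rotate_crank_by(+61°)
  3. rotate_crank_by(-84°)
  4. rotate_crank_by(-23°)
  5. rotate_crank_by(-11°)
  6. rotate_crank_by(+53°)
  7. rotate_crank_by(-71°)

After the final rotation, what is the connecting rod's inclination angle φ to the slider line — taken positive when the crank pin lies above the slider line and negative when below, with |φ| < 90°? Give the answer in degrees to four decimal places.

-8.4404

set_geometry: r = 10 mm, L = 168 mm, e = 15 mm; θ ← 0°
rotate_crank_by(+61°): θ ← 0° +61° = 61°
rotate_crank_by(-84°): θ ← 61° -84° = -23°
rotate_crank_by(-23°): θ ← -23° -23° = -46°
rotate_crank_by(-11°): θ ← -46° -11° = -57°
rotate_crank_by(+53°): θ ← -57° +53° = -4°
rotate_crank_by(-71°): θ ← -4° -71° = -75°
crank pin P = (r cos θ, r sin θ) = (2.588190, -9.659258)
h = r sin θ − e = -9.659258 − 15 = -24.659258
sin φ = h / L = -24.659258 / 168 = -0.14678130
φ = arcsin(-0.14678130) = -8.440444°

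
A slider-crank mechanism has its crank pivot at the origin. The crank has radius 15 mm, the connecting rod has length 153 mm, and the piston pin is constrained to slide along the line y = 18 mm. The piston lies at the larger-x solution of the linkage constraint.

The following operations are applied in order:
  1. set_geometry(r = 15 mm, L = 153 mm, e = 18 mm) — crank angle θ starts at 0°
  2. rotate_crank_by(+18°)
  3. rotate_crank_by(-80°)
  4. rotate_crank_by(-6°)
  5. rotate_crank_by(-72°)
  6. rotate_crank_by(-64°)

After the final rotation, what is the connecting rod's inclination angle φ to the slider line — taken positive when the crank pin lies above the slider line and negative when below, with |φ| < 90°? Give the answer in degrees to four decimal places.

set_geometry: r = 15 mm, L = 153 mm, e = 18 mm; θ ← 0°
rotate_crank_by(+18°): θ ← 0° +18° = 18°
rotate_crank_by(-80°): θ ← 18° -80° = -62°
rotate_crank_by(-6°): θ ← -62° -6° = -68°
rotate_crank_by(-72°): θ ← -68° -72° = -140°
rotate_crank_by(-64°): θ ← -140° -64° = -204°
crank pin P = (r cos θ, r sin θ) = (-13.703182, 6.101050)
h = r sin θ − e = 6.101050 − 18 = -11.898950
sin φ = h / L = -11.898950 / 153 = -0.07777092
φ = arcsin(-0.07777092) = -4.460449°

-4.4604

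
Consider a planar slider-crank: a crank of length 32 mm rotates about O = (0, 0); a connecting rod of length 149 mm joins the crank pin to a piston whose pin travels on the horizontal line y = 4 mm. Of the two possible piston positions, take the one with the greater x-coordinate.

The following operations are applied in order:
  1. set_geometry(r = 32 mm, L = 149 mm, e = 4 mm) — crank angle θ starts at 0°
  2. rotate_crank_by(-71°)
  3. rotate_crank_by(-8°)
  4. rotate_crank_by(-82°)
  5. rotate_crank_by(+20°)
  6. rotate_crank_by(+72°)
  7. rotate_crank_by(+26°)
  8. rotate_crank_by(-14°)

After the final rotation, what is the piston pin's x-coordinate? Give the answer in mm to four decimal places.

163.2024

set_geometry: r = 32 mm, L = 149 mm, e = 4 mm; θ ← 0°
rotate_crank_by(-71°): θ ← 0° -71° = -71°
rotate_crank_by(-8°): θ ← -71° -8° = -79°
rotate_crank_by(-82°): θ ← -79° -82° = -161°
rotate_crank_by(+20°): θ ← -161° +20° = -141°
rotate_crank_by(+72°): θ ← -141° +72° = -69°
rotate_crank_by(+26°): θ ← -69° +26° = -43°
rotate_crank_by(-14°): θ ← -43° -14° = -57°
crank pin P = (r cos θ, r sin θ) = (17.428449, -26.837458)
h = r sin θ − e = -26.837458 − 4 = -30.837458
x = r cos θ + √(L² − h²) = 17.428449 + √(22201.0 − 950.9488) = 17.428449 + 145.773973 = 163.202422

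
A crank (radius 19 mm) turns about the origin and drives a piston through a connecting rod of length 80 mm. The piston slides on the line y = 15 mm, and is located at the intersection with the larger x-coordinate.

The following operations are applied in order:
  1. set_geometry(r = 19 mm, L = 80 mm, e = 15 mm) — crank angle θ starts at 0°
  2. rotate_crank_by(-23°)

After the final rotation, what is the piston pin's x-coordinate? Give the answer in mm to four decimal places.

94.2826

set_geometry: r = 19 mm, L = 80 mm, e = 15 mm; θ ← 0°
rotate_crank_by(-23°): θ ← 0° -23° = -23°
crank pin P = (r cos θ, r sin θ) = (17.489592, -7.423891)
h = r sin θ − e = -7.423891 − 15 = -22.423891
x = r cos θ + √(L² − h²) = 17.489592 + √(6400.0 − 502.8309) = 17.489592 + 76.793028 = 94.282620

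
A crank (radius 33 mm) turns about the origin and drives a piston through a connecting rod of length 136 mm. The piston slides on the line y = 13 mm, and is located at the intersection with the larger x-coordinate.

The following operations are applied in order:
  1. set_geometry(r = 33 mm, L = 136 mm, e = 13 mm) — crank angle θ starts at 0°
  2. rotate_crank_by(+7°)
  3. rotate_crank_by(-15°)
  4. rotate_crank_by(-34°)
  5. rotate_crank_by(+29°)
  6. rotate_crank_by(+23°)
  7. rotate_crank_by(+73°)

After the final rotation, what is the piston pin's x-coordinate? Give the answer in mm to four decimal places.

138.5794

set_geometry: r = 33 mm, L = 136 mm, e = 13 mm; θ ← 0°
rotate_crank_by(+7°): θ ← 0° +7° = 7°
rotate_crank_by(-15°): θ ← 7° -15° = -8°
rotate_crank_by(-34°): θ ← -8° -34° = -42°
rotate_crank_by(+29°): θ ← -42° +29° = -13°
rotate_crank_by(+23°): θ ← -13° +23° = 10°
rotate_crank_by(+73°): θ ← 10° +73° = 83°
crank pin P = (r cos θ, r sin θ) = (4.021688, 32.754023)
h = r sin θ − e = 32.754023 − 13 = 19.754023
x = r cos θ + √(L² − h²) = 4.021688 + √(18496.0 − 390.2214) = 4.021688 + 134.557715 = 138.579403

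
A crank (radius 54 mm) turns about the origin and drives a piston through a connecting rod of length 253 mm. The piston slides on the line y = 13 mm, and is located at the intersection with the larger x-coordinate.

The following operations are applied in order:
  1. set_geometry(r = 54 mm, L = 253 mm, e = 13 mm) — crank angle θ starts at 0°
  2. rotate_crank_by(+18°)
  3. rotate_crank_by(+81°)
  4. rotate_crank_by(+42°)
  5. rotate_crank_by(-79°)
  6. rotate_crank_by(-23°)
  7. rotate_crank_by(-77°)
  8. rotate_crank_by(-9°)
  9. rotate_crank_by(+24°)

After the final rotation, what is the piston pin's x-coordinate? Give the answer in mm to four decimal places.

set_geometry: r = 54 mm, L = 253 mm, e = 13 mm; θ ← 0°
rotate_crank_by(+18°): θ ← 0° +18° = 18°
rotate_crank_by(+81°): θ ← 18° +81° = 99°
rotate_crank_by(+42°): θ ← 99° +42° = 141°
rotate_crank_by(-79°): θ ← 141° -79° = 62°
rotate_crank_by(-23°): θ ← 62° -23° = 39°
rotate_crank_by(-77°): θ ← 39° -77° = -38°
rotate_crank_by(-9°): θ ← -38° -9° = -47°
rotate_crank_by(+24°): θ ← -47° +24° = -23°
crank pin P = (r cos θ, r sin θ) = (49.707262, -21.099481)
h = r sin θ − e = -21.099481 − 13 = -34.099481
x = r cos θ + √(L² − h²) = 49.707262 + √(64009.0 − 1162.7746) = 49.707262 + 250.691494 = 300.398757

300.3988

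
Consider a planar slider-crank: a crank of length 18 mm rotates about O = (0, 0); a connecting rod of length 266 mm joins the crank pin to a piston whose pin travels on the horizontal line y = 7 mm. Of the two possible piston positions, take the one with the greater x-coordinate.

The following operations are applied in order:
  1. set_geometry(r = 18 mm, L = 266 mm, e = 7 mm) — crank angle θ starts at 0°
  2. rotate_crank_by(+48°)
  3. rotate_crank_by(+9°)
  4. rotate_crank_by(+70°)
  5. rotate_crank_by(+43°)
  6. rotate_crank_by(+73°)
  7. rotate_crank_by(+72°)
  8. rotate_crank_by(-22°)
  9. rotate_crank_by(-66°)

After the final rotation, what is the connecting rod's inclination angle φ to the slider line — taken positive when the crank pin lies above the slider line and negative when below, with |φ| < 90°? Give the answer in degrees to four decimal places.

set_geometry: r = 18 mm, L = 266 mm, e = 7 mm; θ ← 0°
rotate_crank_by(+48°): θ ← 0° +48° = 48°
rotate_crank_by(+9°): θ ← 48° +9° = 57°
rotate_crank_by(+70°): θ ← 57° +70° = 127°
rotate_crank_by(+43°): θ ← 127° +43° = 170°
rotate_crank_by(+73°): θ ← 170° +73° = 243°
rotate_crank_by(+72°): θ ← 243° +72° = 315°
rotate_crank_by(-22°): θ ← 315° -22° = 293°
rotate_crank_by(-66°): θ ← 293° -66° = 227°
crank pin P = (r cos θ, r sin θ) = (-12.275970, -13.164367)
h = r sin θ − e = -13.164367 − 7 = -20.164367
sin φ = h / L = -20.164367 / 266 = -0.07580589
φ = arcsin(-0.07580589) = -4.347528°

-4.3475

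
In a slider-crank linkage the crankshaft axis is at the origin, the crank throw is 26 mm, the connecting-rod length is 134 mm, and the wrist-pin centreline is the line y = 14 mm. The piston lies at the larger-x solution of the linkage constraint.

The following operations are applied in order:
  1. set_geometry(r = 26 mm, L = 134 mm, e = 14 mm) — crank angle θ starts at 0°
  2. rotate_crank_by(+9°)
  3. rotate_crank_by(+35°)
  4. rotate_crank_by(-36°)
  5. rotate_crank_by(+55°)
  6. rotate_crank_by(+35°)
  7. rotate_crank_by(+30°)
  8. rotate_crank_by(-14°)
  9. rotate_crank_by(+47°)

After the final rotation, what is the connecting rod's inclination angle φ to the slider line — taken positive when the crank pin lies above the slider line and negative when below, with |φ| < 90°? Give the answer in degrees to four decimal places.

set_geometry: r = 26 mm, L = 134 mm, e = 14 mm; θ ← 0°
rotate_crank_by(+9°): θ ← 0° +9° = 9°
rotate_crank_by(+35°): θ ← 9° +35° = 44°
rotate_crank_by(-36°): θ ← 44° -36° = 8°
rotate_crank_by(+55°): θ ← 8° +55° = 63°
rotate_crank_by(+35°): θ ← 63° +35° = 98°
rotate_crank_by(+30°): θ ← 98° +30° = 128°
rotate_crank_by(-14°): θ ← 128° -14° = 114°
rotate_crank_by(+47°): θ ← 114° +47° = 161°
crank pin P = (r cos θ, r sin θ) = (-24.583483, 8.464772)
h = r sin θ − e = 8.464772 − 14 = -5.535228
sin φ = h / L = -5.535228 / 134 = -0.04130767
φ = arcsin(-0.04130767) = -2.367429°

-2.3674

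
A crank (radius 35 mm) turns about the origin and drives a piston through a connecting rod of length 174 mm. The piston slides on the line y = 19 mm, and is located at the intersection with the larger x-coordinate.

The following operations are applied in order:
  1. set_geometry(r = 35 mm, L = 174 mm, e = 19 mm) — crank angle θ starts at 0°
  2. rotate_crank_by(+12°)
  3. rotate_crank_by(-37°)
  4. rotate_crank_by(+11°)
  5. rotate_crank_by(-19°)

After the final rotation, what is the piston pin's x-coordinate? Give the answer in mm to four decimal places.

set_geometry: r = 35 mm, L = 174 mm, e = 19 mm; θ ← 0°
rotate_crank_by(+12°): θ ← 0° +12° = 12°
rotate_crank_by(-37°): θ ← 12° -37° = -25°
rotate_crank_by(+11°): θ ← -25° +11° = -14°
rotate_crank_by(-19°): θ ← -14° -19° = -33°
crank pin P = (r cos θ, r sin θ) = (29.353470, -19.062366)
h = r sin θ − e = -19.062366 − 19 = -38.062366
x = r cos θ + √(L² − h²) = 29.353470 + √(30276.0 − 1448.7437) = 29.353470 + 169.785913 = 199.139383

199.1394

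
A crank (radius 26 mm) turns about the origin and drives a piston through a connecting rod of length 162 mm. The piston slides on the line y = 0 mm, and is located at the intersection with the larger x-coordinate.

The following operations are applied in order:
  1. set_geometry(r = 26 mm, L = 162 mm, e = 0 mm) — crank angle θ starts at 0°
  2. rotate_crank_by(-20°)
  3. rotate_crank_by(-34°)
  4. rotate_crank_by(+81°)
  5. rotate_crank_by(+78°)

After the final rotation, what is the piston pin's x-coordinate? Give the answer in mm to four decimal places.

set_geometry: r = 26 mm, L = 162 mm, e = 0 mm; θ ← 0°
rotate_crank_by(-20°): θ ← 0° -20° = -20°
rotate_crank_by(-34°): θ ← -20° -34° = -54°
rotate_crank_by(+81°): θ ← -54° +81° = 27°
rotate_crank_by(+78°): θ ← 27° +78° = 105°
crank pin P = (r cos θ, r sin θ) = (-6.729295, 25.114071)
h = r sin θ − e = 25.114071 − 0 = 25.114071
x = r cos θ + √(L² − h²) = -6.729295 + √(26244.0 − 630.7166) = -6.729295 + 160.041505 = 153.312210

153.3122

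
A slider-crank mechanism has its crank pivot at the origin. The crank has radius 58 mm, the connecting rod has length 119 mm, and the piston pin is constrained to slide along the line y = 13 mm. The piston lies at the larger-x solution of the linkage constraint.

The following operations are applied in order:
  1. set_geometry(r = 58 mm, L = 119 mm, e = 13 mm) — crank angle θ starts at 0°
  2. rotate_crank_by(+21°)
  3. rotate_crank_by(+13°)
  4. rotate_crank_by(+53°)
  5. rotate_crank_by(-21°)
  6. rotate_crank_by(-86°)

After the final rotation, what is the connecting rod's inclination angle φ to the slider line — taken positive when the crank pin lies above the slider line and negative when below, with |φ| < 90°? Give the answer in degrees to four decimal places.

-16.0182

set_geometry: r = 58 mm, L = 119 mm, e = 13 mm; θ ← 0°
rotate_crank_by(+21°): θ ← 0° +21° = 21°
rotate_crank_by(+13°): θ ← 21° +13° = 34°
rotate_crank_by(+53°): θ ← 34° +53° = 87°
rotate_crank_by(-21°): θ ← 87° -21° = 66°
rotate_crank_by(-86°): θ ← 66° -86° = -20°
crank pin P = (r cos θ, r sin θ) = (54.502172, -19.837168)
h = r sin θ − e = -19.837168 − 13 = -32.837168
sin φ = h / L = -32.837168 / 119 = -0.27594259
φ = arcsin(-0.27594259) = -16.018194°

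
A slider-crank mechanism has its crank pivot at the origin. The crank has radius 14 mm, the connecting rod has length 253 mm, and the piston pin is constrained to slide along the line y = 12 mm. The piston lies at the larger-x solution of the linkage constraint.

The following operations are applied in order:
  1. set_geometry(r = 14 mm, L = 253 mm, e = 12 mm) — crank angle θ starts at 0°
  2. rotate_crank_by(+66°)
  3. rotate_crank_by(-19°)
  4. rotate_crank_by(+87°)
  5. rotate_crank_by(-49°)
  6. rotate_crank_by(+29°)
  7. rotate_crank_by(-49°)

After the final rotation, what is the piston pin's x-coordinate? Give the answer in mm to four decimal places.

set_geometry: r = 14 mm, L = 253 mm, e = 12 mm; θ ← 0°
rotate_crank_by(+66°): θ ← 0° +66° = 66°
rotate_crank_by(-19°): θ ← 66° -19° = 47°
rotate_crank_by(+87°): θ ← 47° +87° = 134°
rotate_crank_by(-49°): θ ← 134° -49° = 85°
rotate_crank_by(+29°): θ ← 85° +29° = 114°
rotate_crank_by(-49°): θ ← 114° -49° = 65°
crank pin P = (r cos θ, r sin θ) = (5.916656, 12.688309)
h = r sin θ − e = 12.688309 − 12 = 0.688309
x = r cos θ + √(L² − h²) = 5.916656 + √(64009.0 − 0.4738) = 5.916656 + 252.999064 = 258.915719

258.9157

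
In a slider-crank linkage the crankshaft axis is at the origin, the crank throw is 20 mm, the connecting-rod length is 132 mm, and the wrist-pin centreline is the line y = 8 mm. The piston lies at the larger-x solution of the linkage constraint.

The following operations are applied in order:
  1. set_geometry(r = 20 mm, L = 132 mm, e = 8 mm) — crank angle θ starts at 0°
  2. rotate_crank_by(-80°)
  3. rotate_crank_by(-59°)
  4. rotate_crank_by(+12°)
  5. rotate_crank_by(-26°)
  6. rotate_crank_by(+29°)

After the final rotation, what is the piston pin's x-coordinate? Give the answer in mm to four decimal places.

set_geometry: r = 20 mm, L = 132 mm, e = 8 mm; θ ← 0°
rotate_crank_by(-80°): θ ← 0° -80° = -80°
rotate_crank_by(-59°): θ ← -80° -59° = -139°
rotate_crank_by(+12°): θ ← -139° +12° = -127°
rotate_crank_by(-26°): θ ← -127° -26° = -153°
rotate_crank_by(+29°): θ ← -153° +29° = -124°
crank pin P = (r cos θ, r sin θ) = (-11.183858, -16.580751)
h = r sin θ − e = -16.580751 − 8 = -24.580751
x = r cos θ + √(L² − h²) = -11.183858 + √(17424.0 − 604.2133) = -11.183858 + 129.691120 = 118.507262

118.5073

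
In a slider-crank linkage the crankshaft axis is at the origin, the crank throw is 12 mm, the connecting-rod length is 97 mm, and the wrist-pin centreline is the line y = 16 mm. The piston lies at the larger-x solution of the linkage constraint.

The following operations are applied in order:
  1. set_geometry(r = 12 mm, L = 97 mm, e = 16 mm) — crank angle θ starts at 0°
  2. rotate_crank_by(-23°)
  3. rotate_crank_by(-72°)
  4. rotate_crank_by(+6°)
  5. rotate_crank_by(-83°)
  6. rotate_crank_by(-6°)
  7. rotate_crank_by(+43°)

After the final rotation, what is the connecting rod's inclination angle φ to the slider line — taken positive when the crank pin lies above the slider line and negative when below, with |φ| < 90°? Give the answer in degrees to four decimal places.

-14.6211

set_geometry: r = 12 mm, L = 97 mm, e = 16 mm; θ ← 0°
rotate_crank_by(-23°): θ ← 0° -23° = -23°
rotate_crank_by(-72°): θ ← -23° -72° = -95°
rotate_crank_by(+6°): θ ← -95° +6° = -89°
rotate_crank_by(-83°): θ ← -89° -83° = -172°
rotate_crank_by(-6°): θ ← -172° -6° = -178°
rotate_crank_by(+43°): θ ← -178° +43° = -135°
crank pin P = (r cos θ, r sin θ) = (-8.485281, -8.485281)
h = r sin θ − e = -8.485281 − 16 = -24.485281
sin φ = h / L = -24.485281 / 97 = -0.25242558
φ = arcsin(-0.25242558) = -14.621092°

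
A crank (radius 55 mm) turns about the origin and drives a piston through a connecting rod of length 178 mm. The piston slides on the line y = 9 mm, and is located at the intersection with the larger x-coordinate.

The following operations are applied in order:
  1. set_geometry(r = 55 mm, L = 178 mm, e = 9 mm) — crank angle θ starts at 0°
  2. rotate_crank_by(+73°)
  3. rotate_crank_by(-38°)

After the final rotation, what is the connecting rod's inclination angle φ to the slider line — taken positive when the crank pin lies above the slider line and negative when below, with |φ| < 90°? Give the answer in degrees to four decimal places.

7.2770

set_geometry: r = 55 mm, L = 178 mm, e = 9 mm; θ ← 0°
rotate_crank_by(+73°): θ ← 0° +73° = 73°
rotate_crank_by(-38°): θ ← 73° -38° = 35°
crank pin P = (r cos θ, r sin θ) = (45.053362, 31.546704)
h = r sin θ − e = 31.546704 − 9 = 22.546704
sin φ = h / L = 22.546704 / 178 = 0.12666688
φ = arcsin(0.12666688) = 7.277026°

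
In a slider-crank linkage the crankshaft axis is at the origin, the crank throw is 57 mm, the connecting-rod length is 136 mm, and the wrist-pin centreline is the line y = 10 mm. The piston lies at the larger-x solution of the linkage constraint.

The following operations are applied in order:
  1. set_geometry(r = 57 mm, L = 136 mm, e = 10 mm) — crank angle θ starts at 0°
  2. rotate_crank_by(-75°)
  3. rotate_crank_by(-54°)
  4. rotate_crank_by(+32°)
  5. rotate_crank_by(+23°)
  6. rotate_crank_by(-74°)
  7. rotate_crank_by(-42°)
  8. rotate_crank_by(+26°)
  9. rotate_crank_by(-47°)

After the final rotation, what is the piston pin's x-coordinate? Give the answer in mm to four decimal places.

set_geometry: r = 57 mm, L = 136 mm, e = 10 mm; θ ← 0°
rotate_crank_by(-75°): θ ← 0° -75° = -75°
rotate_crank_by(-54°): θ ← -75° -54° = -129°
rotate_crank_by(+32°): θ ← -129° +32° = -97°
rotate_crank_by(+23°): θ ← -97° +23° = -74°
rotate_crank_by(-74°): θ ← -74° -74° = -148°
rotate_crank_by(-42°): θ ← -148° -42° = -190°
rotate_crank_by(+26°): θ ← -190° +26° = -164°
rotate_crank_by(-47°): θ ← -164° -47° = -211°
crank pin P = (r cos θ, r sin θ) = (-48.858536, 29.357170)
h = r sin θ − e = 29.357170 − 10 = 19.357170
x = r cos θ + √(L² − h²) = -48.858536 + √(18496.0 − 374.7000) = -48.858536 + 134.615378 = 85.756842

85.7568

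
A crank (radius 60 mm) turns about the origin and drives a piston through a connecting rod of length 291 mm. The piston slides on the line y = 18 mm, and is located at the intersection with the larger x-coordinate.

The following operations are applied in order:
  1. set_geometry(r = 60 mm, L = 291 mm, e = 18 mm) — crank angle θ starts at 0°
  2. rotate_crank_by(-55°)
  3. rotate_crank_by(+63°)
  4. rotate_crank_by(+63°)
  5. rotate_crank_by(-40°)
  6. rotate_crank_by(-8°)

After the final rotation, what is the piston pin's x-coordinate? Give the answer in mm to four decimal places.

346.1794

set_geometry: r = 60 mm, L = 291 mm, e = 18 mm; θ ← 0°
rotate_crank_by(-55°): θ ← 0° -55° = -55°
rotate_crank_by(+63°): θ ← -55° +63° = 8°
rotate_crank_by(+63°): θ ← 8° +63° = 71°
rotate_crank_by(-40°): θ ← 71° -40° = 31°
rotate_crank_by(-8°): θ ← 31° -8° = 23°
crank pin P = (r cos θ, r sin θ) = (55.230291, 23.443868)
h = r sin θ − e = 23.443868 − 18 = 5.443868
x = r cos θ + √(L² − h²) = 55.230291 + √(84681.0 − 29.6357) = 55.230291 + 290.949075 = 346.179366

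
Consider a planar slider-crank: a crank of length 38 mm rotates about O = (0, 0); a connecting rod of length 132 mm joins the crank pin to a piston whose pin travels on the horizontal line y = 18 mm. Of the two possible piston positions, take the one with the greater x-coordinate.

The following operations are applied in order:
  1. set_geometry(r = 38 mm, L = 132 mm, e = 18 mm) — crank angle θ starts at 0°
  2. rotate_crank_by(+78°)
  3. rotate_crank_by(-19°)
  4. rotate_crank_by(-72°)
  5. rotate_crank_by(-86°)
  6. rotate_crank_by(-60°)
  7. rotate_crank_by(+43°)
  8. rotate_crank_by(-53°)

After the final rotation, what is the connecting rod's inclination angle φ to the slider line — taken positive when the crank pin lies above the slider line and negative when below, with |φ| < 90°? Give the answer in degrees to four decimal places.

-11.0283

set_geometry: r = 38 mm, L = 132 mm, e = 18 mm; θ ← 0°
rotate_crank_by(+78°): θ ← 0° +78° = 78°
rotate_crank_by(-19°): θ ← 78° -19° = 59°
rotate_crank_by(-72°): θ ← 59° -72° = -13°
rotate_crank_by(-86°): θ ← -13° -86° = -99°
rotate_crank_by(-60°): θ ← -99° -60° = -159°
rotate_crank_by(+43°): θ ← -159° +43° = -116°
rotate_crank_by(-53°): θ ← -116° -53° = -169°
crank pin P = (r cos θ, r sin θ) = (-37.301833, -7.250742)
h = r sin θ − e = -7.250742 − 18 = -25.250742
sin φ = h / L = -25.250742 / 132 = -0.19129350
φ = arcsin(-0.19129350) = -11.028281°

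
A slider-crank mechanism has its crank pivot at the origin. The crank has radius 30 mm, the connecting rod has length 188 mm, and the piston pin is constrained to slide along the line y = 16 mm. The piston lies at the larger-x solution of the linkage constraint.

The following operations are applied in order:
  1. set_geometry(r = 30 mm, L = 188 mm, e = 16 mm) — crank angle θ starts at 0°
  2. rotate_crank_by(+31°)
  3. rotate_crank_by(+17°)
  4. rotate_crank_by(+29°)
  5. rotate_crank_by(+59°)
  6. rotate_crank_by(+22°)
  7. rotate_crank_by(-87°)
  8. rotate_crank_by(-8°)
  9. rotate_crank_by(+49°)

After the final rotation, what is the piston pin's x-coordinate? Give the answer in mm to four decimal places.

176.3901

set_geometry: r = 30 mm, L = 188 mm, e = 16 mm; θ ← 0°
rotate_crank_by(+31°): θ ← 0° +31° = 31°
rotate_crank_by(+17°): θ ← 31° +17° = 48°
rotate_crank_by(+29°): θ ← 48° +29° = 77°
rotate_crank_by(+59°): θ ← 77° +59° = 136°
rotate_crank_by(+22°): θ ← 136° +22° = 158°
rotate_crank_by(-87°): θ ← 158° -87° = 71°
rotate_crank_by(-8°): θ ← 71° -8° = 63°
rotate_crank_by(+49°): θ ← 63° +49° = 112°
crank pin P = (r cos θ, r sin θ) = (-11.238198, 27.815516)
h = r sin θ − e = 27.815516 − 16 = 11.815516
x = r cos θ + √(L² − h²) = -11.238198 + √(35344.0 − 139.6064) = -11.238198 + 187.628339 = 176.390141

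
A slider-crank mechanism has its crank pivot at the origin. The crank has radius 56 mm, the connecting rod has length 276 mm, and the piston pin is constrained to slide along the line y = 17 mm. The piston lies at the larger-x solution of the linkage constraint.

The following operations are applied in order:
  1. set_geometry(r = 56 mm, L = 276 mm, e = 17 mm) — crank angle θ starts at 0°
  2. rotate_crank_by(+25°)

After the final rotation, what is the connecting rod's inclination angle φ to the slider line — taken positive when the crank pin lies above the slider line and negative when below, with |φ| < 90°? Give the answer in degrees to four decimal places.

set_geometry: r = 56 mm, L = 276 mm, e = 17 mm; θ ← 0°
rotate_crank_by(+25°): θ ← 0° +25° = 25°
crank pin P = (r cos θ, r sin θ) = (50.753236, 23.666623)
h = r sin θ − e = 23.666623 − 17 = 6.666623
sin φ = h / L = 6.666623 / 276 = 0.02415443
φ = arcsin(0.02415443) = 1.384082°

1.3841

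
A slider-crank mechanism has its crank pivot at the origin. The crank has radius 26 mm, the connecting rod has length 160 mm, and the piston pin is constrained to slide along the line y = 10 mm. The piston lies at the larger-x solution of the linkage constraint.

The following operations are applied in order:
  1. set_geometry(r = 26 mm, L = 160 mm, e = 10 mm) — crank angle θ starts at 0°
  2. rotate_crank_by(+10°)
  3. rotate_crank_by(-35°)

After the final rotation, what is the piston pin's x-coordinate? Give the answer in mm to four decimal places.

set_geometry: r = 26 mm, L = 160 mm, e = 10 mm; θ ← 0°
rotate_crank_by(+10°): θ ← 0° +10° = 10°
rotate_crank_by(-35°): θ ← 10° -35° = -25°
crank pin P = (r cos θ, r sin θ) = (23.564002, -10.988075)
h = r sin θ − e = -10.988075 − 10 = -20.988075
x = r cos θ + √(L² − h²) = 23.564002 + √(25600.0 − 440.4993) = 23.564002 + 158.617467 = 182.181469

182.1815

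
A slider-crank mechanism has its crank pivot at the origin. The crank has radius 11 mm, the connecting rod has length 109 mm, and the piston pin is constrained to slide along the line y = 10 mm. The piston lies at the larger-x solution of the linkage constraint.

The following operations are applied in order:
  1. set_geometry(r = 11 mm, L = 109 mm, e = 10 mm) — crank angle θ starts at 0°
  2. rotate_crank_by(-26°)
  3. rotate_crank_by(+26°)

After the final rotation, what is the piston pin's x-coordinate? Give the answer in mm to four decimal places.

119.5403

set_geometry: r = 11 mm, L = 109 mm, e = 10 mm; θ ← 0°
rotate_crank_by(-26°): θ ← 0° -26° = -26°
rotate_crank_by(+26°): θ ← -26° +26° = 0°
crank pin P = (r cos θ, r sin θ) = (11.000000, 0.000000)
h = r sin θ − e = 0.000000 − 10 = -10.000000
x = r cos θ + √(L² − h²) = 11.000000 + √(11881.0 − 100.0000) = 11.000000 + 108.540315 = 119.540315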